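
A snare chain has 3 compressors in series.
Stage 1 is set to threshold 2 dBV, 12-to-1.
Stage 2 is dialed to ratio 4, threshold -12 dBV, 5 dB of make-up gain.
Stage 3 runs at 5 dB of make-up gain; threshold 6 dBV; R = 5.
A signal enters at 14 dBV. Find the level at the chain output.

1.75 dBV

Stage 1: 12 dB above 2 dBV, reduced 12:1 to 1 dB above → 3 dBV.
Stage 2: 3 dBV is 15 dB over -12 dBV; at 4:1 that becomes 3.75 dB over, giving -8.25 dBV; +5 dB make-up → -3.25 dBV.
Stage 3: below threshold (-3.25 ≤ 6); passes unchanged; make-up brings it to 1.75 dBV.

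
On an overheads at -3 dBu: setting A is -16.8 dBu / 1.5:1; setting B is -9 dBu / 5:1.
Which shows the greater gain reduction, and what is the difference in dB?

A: GR = 13.8 − 13.8/1.5 = 4.6 dB.
B: GR = 6 − 6/5 = 4.8 dB.
B applies 0.2 dB more gain reduction.

B, by 0.2 dB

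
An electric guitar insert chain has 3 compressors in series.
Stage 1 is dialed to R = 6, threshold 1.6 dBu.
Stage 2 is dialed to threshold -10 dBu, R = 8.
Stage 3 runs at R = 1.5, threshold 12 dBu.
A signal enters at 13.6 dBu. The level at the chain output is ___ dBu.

-8.3 dBu

Stage 1: overshoot 12 dB → 12/6 = 2 dB → 3.6 dBu.
Stage 2: overshoot 13.6 dB → 13.6/8 = 1.7 dB → -8.3 dBu.
Stage 3: -8.3 dBu ≤ 12 dBu, so stage 3 doesn't engage; output -8.3 dBu.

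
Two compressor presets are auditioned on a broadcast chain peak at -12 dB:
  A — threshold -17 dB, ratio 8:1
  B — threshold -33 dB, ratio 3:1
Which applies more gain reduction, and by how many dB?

B, by 9.625 dB

A: GR = 5 − 5/8 = 4.375 dB.
B: GR = 21 − 21/3 = 14 dB.
B applies 9.625 dB more gain reduction.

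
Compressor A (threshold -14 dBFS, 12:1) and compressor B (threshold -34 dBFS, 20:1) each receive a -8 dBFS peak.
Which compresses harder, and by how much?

B, by 19.2 dB

A: 6 dB over, compressed to 0.5 dB over, so 5.5 dB of GR.
B: 26 dB over, compressed to 1.3 dB over, so 24.7 dB of GR.
B applies 19.2 dB more gain reduction.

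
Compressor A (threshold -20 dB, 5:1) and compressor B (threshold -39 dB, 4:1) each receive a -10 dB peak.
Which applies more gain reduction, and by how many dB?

A: overshoot 10 dB → output overshoot 2 dB → GR 8 dB.
B: overshoot 29 dB → output overshoot 7.25 dB → GR 21.75 dB.
B applies 13.75 dB more gain reduction.

B, by 13.75 dB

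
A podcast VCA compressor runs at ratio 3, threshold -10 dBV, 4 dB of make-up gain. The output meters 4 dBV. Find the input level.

Remove make-up: 4 − 4 = 0 dBV.
The compressed level sits 0 − (-10) = 10 dB over threshold.
Undo the ratio: input overshoot = 10 × 3 = 30 dB, giving input = 20 dBV.

20 dBV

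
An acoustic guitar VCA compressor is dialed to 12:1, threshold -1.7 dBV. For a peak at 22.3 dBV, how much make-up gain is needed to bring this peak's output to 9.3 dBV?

Overshoot 24 dB → 24/12 = 2 dB after compression, so the compressed level is -1.7 + 2 = 0.3 dBV.
Make-up = target − compressed = 9.3 − 0.3 = 9 dB.

9 dB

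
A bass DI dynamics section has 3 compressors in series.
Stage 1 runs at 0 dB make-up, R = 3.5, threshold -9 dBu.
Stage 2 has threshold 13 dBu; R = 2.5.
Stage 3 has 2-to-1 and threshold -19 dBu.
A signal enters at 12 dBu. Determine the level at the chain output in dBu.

-11 dBu

Stage 1: overshoot 21 dB → 21/3.5 = 6 dB → -3 dBu.
Stage 2: -3 dBu is at or below the 13 dBu threshold — no compression; output -3 dBu.
Stage 3: -3 dBu is 16 dB over -19 dBu; at 2:1 that becomes 8 dB over, giving -11 dBu.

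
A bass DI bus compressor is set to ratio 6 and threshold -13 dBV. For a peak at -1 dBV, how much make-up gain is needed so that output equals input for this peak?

10 dB

The peak compresses to -13 + 12/6 = -11 dBV.
To reach -1 dBV requires -1 − (-11) = 10 dB of make-up.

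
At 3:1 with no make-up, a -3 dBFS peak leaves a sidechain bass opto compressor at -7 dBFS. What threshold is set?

Input is 6 dB above T (since output overshoot × R = input overshoot: (-7 − T)·3 = -3 − T gives T = -9 dBFS).
Check: -9 + (-3 − (-9))/3 = -9 + 2 = -7 dBFS. ✓

-9 dBFS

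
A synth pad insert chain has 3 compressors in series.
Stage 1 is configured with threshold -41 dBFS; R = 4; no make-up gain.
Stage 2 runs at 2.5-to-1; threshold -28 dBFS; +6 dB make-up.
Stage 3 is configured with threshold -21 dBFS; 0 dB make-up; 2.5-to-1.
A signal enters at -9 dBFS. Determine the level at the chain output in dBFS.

Stage 1: 32 dB above -41 dBFS, reduced 4:1 to 8 dB above → -33 dBFS.
Stage 2: -33 dBFS ≤ -28 dBFS, so stage 2 doesn't engage; make-up brings it to -27 dBFS.
Stage 3: -27 dBFS ≤ -21 dBFS, so stage 3 doesn't engage; output -27 dBFS.

-27 dBFS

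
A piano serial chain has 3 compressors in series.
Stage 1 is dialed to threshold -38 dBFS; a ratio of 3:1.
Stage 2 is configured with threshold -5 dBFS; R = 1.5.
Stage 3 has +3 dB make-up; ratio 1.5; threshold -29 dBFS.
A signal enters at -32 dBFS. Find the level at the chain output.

-33 dBFS

Stage 1: 6 dB above -38 dBFS, reduced 3:1 to 2 dB above → -36 dBFS.
Stage 2: -36 dBFS ≤ -5 dBFS, so stage 2 doesn't engage; output -36 dBFS.
Stage 3: -36 dBFS ≤ -29 dBFS, so stage 3 doesn't engage; make-up brings it to -33 dBFS.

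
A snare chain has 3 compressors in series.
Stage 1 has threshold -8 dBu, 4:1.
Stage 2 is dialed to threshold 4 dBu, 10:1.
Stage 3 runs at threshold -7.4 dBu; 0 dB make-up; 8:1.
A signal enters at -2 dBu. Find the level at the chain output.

Stage 1: -2 dBu is 6 dB over -8 dBu; at 4:1 that becomes 1.5 dB over, giving -6.5 dBu.
Stage 2: -6.5 dBu ≤ 4 dBu, so stage 2 doesn't engage; output -6.5 dBu.
Stage 3: 0.9 dB above -7.4 dBu, reduced 8:1 to 0.1125 dB above → -7.2875 dBu.

-7.2875 dBu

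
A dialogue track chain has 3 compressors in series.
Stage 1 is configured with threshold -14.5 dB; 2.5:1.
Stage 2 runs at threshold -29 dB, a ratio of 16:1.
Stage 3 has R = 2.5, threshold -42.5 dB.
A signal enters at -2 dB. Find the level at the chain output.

-36.6125 dB

Stage 1: 12.5 dB above -14.5 dB, reduced 2.5:1 to 5 dB above → -9.5 dB.
Stage 2: overshoot 19.5 dB → 19.5/16 = 1.21875 dB → -27.78125 dB.
Stage 3: 14.71875 dB above -42.5 dB, reduced 2.5:1 to 5.8875 dB above → -36.6125 dB.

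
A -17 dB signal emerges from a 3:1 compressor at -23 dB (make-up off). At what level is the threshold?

Input is 9 dB above T (since output overshoot × R = input overshoot: (-23 − T)·3 = -17 − T gives T = -26 dB).
Check: -26 + (-17 − (-26))/3 = -26 + 3 = -23 dB. ✓

-26 dB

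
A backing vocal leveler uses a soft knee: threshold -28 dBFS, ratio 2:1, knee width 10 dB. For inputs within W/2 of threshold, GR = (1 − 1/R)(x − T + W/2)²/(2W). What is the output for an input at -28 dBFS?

-28.625 dBFS

x − T + W/2 = -28 − (-28) + 5 = 5.
GR = (1 − 1/2) × 5² / 20 = 0.5 × 25 / 20 = 0.625 dB.
Output = -28 − 0.625 = -28.625 dBFS.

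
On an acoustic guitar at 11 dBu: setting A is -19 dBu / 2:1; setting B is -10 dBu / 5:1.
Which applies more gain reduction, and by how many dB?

B, by 1.8 dB

A: 30 dB over, compressed to 15 dB over, so 15 dB of GR.
B: 21 dB over, compressed to 4.2 dB over, so 16.8 dB of GR.
B applies 1.8 dB more gain reduction.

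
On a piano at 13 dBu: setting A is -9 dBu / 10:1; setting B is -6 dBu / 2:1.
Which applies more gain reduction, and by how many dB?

A, by 10.3 dB

A: GR = 22 − 22/10 = 19.8 dB.
B: GR = 19 − 19/2 = 9.5 dB.
A applies 10.3 dB more gain reduction.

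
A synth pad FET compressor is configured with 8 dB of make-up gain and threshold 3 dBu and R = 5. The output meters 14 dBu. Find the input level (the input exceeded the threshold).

Before make-up, the level was 14 − 8 = 6 dBu.
That's 3 dB above the 3 dBu threshold.
Undo the ratio: input overshoot = 3 × 5 = 15 dB, giving input = 18 dBu.

18 dBu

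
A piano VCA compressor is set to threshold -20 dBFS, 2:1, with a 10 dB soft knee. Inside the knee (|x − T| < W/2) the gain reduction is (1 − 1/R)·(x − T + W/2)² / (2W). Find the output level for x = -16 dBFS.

-18.025 dBFS

x − T + W/2 = -16 − (-20) + 5 = 9.
GR = (1 − 1/2) × 9² / 20 = 0.5 × 81 / 20 = 2.025 dB.
Output = -16 − 2.025 = -18.025 dBFS.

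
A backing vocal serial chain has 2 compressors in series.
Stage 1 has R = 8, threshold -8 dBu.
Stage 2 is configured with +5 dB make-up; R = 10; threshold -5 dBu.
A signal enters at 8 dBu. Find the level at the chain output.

-1 dBu

Stage 1: 16 dB above -8 dBu, reduced 8:1 to 2 dB above → -6 dBu.
Stage 2: -6 dBu ≤ -5 dBu, so stage 2 doesn't engage; make-up brings it to -1 dBu.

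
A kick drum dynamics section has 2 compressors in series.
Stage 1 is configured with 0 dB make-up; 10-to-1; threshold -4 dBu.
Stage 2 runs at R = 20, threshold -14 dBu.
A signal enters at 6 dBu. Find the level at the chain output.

-13.45 dBu

Stage 1: 6 dBu is 10 dB over -4 dBu; at 10:1 that becomes 1 dB over, giving -3 dBu.
Stage 2: -3 dBu is 11 dB over -14 dBu; at 20:1 that becomes 0.55 dB over, giving -13.45 dBu.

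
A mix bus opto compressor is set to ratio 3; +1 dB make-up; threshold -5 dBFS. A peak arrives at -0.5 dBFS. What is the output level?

-2.5 dBFS

Overshoot: -0.5 − (-5) = 4.5 dB.
The 4.5 dB excess becomes 1.5 dB after 3:1 reduction.
That puts the output at -3.5 dBFS; make-up adds 1 dB, giving -2.5 dBFS.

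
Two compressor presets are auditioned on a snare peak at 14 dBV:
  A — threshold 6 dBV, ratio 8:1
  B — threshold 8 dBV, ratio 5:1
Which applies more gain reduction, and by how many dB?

A, by 2.2 dB

A: overshoot 8 dB → output overshoot 1 dB → GR 7 dB.
B: overshoot 6 dB → output overshoot 1.2 dB → GR 4.8 dB.
A applies 2.2 dB more gain reduction.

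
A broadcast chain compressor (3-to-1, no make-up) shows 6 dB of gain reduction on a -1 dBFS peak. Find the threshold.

-10 dBFS

Gain reduction = -1 − (-7) = 6 dB; output overshoot = GR / (R − 1) = 6 / 2 = 3 dB.
Threshold = output − output overshoot = -7 − 3 = -10 dBFS.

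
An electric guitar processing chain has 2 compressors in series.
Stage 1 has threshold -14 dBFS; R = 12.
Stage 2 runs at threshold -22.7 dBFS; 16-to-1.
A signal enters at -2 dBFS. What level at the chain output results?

-22.09375 dBFS

Stage 1: 12 dB above -14 dBFS, reduced 12:1 to 1 dB above → -13 dBFS.
Stage 2: 9.7 dB above -22.7 dBFS, reduced 16:1 to 0.60625 dB above → -22.09375 dBFS.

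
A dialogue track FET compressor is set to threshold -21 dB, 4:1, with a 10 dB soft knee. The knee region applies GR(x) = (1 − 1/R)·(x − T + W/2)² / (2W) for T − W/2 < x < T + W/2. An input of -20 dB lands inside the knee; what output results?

-21.35 dB

x − T + W/2 = -20 − (-21) + 5 = 6.
GR = (1 − 1/4) × 6² / 20 = 0.75 × 36 / 20 = 1.35 dB.
Output = -20 − 1.35 = -21.35 dB.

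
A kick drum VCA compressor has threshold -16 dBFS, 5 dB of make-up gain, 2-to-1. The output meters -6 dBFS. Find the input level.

-6 dBFS

Remove make-up: -6 − 5 = -11 dBFS.
The compressed level sits -11 − (-16) = 5 dB over threshold.
Before 2:1 compression the overshoot was 5 × 2 = 10 dB, so input = -16 + 10 = -6 dBFS.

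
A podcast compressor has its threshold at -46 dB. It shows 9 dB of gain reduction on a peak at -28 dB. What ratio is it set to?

2:1

Input overshoot = -28 − (-46) = 18 dB.
Output overshoot = 18 − 9 = 9 dB.
Ratio = input overshoot / output overshoot = 18 / 9 = 2.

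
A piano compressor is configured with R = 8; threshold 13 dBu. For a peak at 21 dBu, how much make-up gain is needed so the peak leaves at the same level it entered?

The peak compresses to 13 + 8/8 = 14 dBu.
To reach 21 dBu requires 21 − 14 = 7 dB of make-up.

7 dB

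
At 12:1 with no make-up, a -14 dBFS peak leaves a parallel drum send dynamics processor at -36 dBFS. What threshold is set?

Gain reduction = -14 − (-36) = 22 dB; output overshoot = GR / (R − 1) = 22 / 11 = 2 dB.
Threshold = output − output overshoot = -36 − 2 = -38 dBFS.

-38 dBFS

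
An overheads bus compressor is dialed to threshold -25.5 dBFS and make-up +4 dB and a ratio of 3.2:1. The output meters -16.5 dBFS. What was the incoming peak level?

Before make-up, the level was -16.5 − 4 = -20.5 dBFS.
The compressed level sits -20.5 − (-25.5) = 5 dB over threshold.
Before 3.2:1 compression the overshoot was 5 × 3.2 = 16 dB, so input = -25.5 + 16 = -9.5 dBFS.

-9.5 dBFS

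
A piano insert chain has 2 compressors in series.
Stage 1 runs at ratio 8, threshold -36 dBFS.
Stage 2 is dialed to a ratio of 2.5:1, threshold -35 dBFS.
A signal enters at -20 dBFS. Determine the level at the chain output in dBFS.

-34.6 dBFS

Stage 1: overshoot 16 dB → 16/8 = 2 dB → -34 dBFS.
Stage 2: overshoot 1 dB → 1/2.5 = 0.4 dB → -34.6 dBFS.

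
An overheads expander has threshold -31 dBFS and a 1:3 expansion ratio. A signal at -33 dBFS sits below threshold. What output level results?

-37 dBFS

Below threshold, a 1:3 expander applies gain = (3−1)×(T − x) of attenuation.
(3−1) × 2 = 4 dB, so output = -33 − 4 = -37 dBFS.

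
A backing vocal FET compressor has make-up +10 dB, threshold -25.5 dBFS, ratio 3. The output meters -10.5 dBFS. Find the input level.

-10.5 dBFS

Remove make-up: -10.5 − 10 = -20.5 dBFS.
That's 5 dB above the -25.5 dBFS threshold.
Undo the ratio: input overshoot = 5 × 3 = 15 dB, giving input = -10.5 dBFS.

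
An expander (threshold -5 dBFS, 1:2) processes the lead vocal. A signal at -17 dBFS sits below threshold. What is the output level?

Below threshold, a 1:2 expander applies gain = (2−1)×(T − x) of attenuation.
(2−1) × 12 = 12 dB, so output = -17 − 12 = -29 dBFS.

-29 dBFS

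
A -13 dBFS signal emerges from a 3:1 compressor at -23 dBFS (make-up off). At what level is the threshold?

Gain reduction = -13 − (-23) = 10 dB; output overshoot = GR / (R − 1) = 10 / 2 = 5 dB.
Threshold = output − output overshoot = -23 − 5 = -28 dBFS.

-28 dBFS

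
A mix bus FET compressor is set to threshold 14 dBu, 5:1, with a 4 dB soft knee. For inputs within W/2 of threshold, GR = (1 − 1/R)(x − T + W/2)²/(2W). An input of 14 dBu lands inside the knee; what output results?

13.6 dBu

x − T + W/2 = 14 − 14 + 2 = 2.
GR = (1 − 1/5) × 2² / 8 = 0.8 × 4 / 8 = 0.4 dB.
Output = 14 − 0.4 = 13.6 dBu.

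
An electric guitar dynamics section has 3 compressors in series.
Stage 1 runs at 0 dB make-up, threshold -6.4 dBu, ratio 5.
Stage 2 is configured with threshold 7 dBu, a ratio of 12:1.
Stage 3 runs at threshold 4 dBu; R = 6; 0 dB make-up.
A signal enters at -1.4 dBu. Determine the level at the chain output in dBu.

-5.4 dBu

Stage 1: -1.4 dBu is 5 dB over -6.4 dBu; at 5:1 that becomes 1 dB over, giving -5.4 dBu.
Stage 2: below threshold (-5.4 ≤ 7); passes unchanged; output -5.4 dBu.
Stage 3: below threshold (-5.4 ≤ 4); passes unchanged; output -5.4 dBu.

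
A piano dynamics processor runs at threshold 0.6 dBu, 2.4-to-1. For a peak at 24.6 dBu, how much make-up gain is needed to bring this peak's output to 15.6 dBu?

Overshoot 24 dB → 24/2.4 = 10 dB after compression, so the compressed level is 0.6 + 10 = 10.6 dBu.
Make-up = target − compressed = 15.6 − 10.6 = 5 dB.

5 dB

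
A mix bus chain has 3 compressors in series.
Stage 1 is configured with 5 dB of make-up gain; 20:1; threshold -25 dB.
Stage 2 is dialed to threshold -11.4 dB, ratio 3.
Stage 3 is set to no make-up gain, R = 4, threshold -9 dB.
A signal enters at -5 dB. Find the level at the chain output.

Stage 1: overshoot 20 dB → 20/20 = 1 dB → -24 dB; +5 dB make-up → -19 dB.
Stage 2: -19 dB ≤ -11.4 dB, so stage 2 doesn't engage; output -19 dB.
Stage 3: -19 dB is at or below the -9 dB threshold — no compression; output -19 dB.

-19 dB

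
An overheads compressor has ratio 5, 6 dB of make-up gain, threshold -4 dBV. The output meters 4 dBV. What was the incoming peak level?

6 dBV

Remove make-up: 4 − 6 = -2 dBV.
The compressed level sits -2 − (-4) = 2 dB over threshold.
Undo the ratio: input overshoot = 2 × 5 = 10 dB, giving input = 6 dBV.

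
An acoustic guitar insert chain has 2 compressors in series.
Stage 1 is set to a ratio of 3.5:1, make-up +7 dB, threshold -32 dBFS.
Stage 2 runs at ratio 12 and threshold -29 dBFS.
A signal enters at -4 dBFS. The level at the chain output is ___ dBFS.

-28 dBFS

Stage 1: overshoot 28 dB → 28/3.5 = 8 dB → -24 dBFS; +7 dB make-up → -17 dBFS.
Stage 2: -17 dBFS is 12 dB over -29 dBFS; at 12:1 that becomes 1 dB over, giving -28 dBFS.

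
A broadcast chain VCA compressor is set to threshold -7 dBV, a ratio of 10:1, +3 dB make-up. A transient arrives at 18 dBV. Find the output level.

-1.5 dBV

Overshoot: 18 − (-7) = 25 dB.
10:1 compression reduces that to 25/10 = 2.5 dB over.
That puts the output at -4.5 dBV; make-up adds 3 dB, giving -1.5 dBV.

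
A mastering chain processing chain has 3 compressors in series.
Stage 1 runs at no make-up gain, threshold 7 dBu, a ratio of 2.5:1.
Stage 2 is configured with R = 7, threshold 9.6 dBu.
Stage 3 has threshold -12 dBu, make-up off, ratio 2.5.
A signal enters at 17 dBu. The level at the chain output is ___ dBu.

-3.28 dBu

Stage 1: 10 dB above 7 dBu, reduced 2.5:1 to 4 dB above → 11 dBu.
Stage 2: overshoot 1.4 dB → 1.4/7 = 0.2 dB → 9.8 dBu.
Stage 3: 21.8 dB above -12 dBu, reduced 2.5:1 to 8.72 dB above → -3.28 dBu.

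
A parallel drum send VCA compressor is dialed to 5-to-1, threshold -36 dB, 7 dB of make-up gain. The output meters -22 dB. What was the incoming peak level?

Before make-up, the level was -22 − 7 = -29 dB.
That's 7 dB above the -36 dB threshold.
Undo the ratio: input overshoot = 7 × 5 = 35 dB, giving input = -1 dB.

-1 dB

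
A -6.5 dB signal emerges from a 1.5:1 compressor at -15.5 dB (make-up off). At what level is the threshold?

Let T be the threshold. Output overshoot = (input overshoot)/R, so -15.5 − T = (-6.5 − T)/1.5.
1.5·(-15.5 − T) = -6.5 − T → 0.5·T = -23.25 − (-6.5) = -16.75.
T = -16.75/0.5 = -33.5 dB.

-33.5 dB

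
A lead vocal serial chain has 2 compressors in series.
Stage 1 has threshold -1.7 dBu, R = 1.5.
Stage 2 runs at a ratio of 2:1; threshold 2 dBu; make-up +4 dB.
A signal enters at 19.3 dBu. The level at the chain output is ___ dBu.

11.15 dBu

Stage 1: 19.3 dBu is 21 dB over -1.7 dBu; at 1.5:1 that becomes 14 dB over, giving 12.3 dBu.
Stage 2: 12.3 dBu is 10.3 dB over 2 dBu; at 2:1 that becomes 5.15 dB over, giving 7.15 dBu; +4 dB make-up → 11.15 dBu.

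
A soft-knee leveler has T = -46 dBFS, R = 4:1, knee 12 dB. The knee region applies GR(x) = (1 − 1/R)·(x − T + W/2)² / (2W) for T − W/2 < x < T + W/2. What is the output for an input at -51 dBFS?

x − T + W/2 = -51 − (-46) + 6 = 1.
GR = (1 − 1/4) × 1² / 24 = 0.75 × 1 / 24 = 0.03125 dB.
Output = -51 − 0.03125 = -51.03125 dBFS.

-51.03125 dBFS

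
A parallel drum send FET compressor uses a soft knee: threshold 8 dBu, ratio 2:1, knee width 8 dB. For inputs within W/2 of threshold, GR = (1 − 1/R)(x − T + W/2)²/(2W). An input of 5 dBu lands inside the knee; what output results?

4.96875 dBu

x − T + W/2 = 5 − 8 + 4 = 1.
GR = (1 − 1/2) × 1² / 16 = 0.5 × 1 / 16 = 0.03125 dB.
Output = 5 − 0.03125 = 4.96875 dBu.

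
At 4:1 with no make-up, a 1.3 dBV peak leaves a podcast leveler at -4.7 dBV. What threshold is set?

-6.7 dBV

Input is 8 dB above T (since output overshoot × R = input overshoot: (-4.7 − T)·4 = 1.3 − T gives T = -6.7 dBV).
Check: -6.7 + (1.3 − (-6.7))/4 = -6.7 + 2 = -4.7 dBV. ✓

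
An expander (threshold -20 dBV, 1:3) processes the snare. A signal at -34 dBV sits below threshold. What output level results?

The input is 14 dB below the -20 dBV threshold.
A 1:3 expander multiplies undershoot by 3: 14 × 3 = 42 dB below threshold.
Output = -20 − 42 = -62 dBV.

-62 dBV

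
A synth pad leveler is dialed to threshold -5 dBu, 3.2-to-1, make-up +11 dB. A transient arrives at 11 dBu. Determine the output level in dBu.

Overshoot: 11 − (-5) = 16 dB.
The 16 dB excess becomes 5 dB after 3.2:1 reduction.
That puts the output at 0 dBu; make-up adds 11 dB, giving 11 dBu.

11 dBu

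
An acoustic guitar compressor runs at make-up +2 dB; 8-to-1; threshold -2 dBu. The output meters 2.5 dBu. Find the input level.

18 dBu

Before make-up, the level was 2.5 − 2 = 0.5 dBu.
Post-compression overshoot = 0.5 − (-2) = 2.5 dB.
Before 8:1 compression the overshoot was 2.5 × 8 = 20 dB, so input = -2 + 20 = 18 dBu.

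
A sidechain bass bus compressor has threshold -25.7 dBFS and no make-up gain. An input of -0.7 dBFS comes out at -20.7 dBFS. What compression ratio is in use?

Input overshoot = -0.7 − (-25.7) = 25 dB; output overshoot = -20.7 − (-25.7) = 5 dB.
Ratio = 25 / 5 = 5.

5:1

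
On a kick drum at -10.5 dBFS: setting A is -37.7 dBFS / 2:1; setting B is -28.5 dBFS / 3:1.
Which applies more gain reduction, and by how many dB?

A, by 1.6 dB

A: 27.2 dB over, compressed to 13.6 dB over, so 13.6 dB of GR.
B: 18 dB over, compressed to 6 dB over, so 12 dB of GR.
Difference: 1.6 dB in favour of A.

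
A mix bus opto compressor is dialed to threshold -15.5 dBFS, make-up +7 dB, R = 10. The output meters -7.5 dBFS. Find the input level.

Remove make-up: -7.5 − 7 = -14.5 dBFS.
Post-compression overshoot = -14.5 − (-15.5) = 1 dB.
Undo the ratio: input overshoot = 1 × 10 = 10 dB, giving input = -5.5 dBFS.

-5.5 dBFS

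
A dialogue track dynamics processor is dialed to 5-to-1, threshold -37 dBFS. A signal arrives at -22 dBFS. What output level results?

Overshoot: -22 − (-37) = 15 dB.
The 15 dB excess becomes 3 dB after 5:1 reduction.
That puts the output at -34 dBFS.

-34 dBFS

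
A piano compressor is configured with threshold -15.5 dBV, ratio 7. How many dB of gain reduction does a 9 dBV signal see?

9 dBV exceeds the threshold by 24.5 dB.
After 7:1 compression the overshoot becomes 24.5/7 = 3.5 dB.
Gain reduction = 24.5 − 3.5 = 21 dB.

21 dB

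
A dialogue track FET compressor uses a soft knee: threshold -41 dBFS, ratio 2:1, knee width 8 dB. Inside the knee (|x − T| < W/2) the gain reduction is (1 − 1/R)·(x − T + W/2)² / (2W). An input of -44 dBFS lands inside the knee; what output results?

-44.03125 dBFS

x − T + W/2 = -44 − (-41) + 4 = 1.
GR = (1 − 1/2) × 1² / 16 = 0.5 × 1 / 16 = 0.03125 dB.
Output = -44 − 0.03125 = -44.03125 dBFS.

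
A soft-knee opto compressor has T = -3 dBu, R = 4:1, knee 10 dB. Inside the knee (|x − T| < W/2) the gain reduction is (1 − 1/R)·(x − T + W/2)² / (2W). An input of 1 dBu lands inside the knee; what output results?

-2.0375 dBu

x − T + W/2 = 1 − (-3) + 5 = 9.
GR = (1 − 1/4) × 9² / 20 = 0.75 × 81 / 20 = 3.0375 dB.
Output = 1 − 3.0375 = -2.0375 dBu.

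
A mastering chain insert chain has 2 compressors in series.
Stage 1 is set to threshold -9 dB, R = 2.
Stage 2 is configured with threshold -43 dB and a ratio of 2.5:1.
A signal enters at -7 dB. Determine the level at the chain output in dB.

Stage 1: overshoot 2 dB → 2/2 = 1 dB → -8 dB.
Stage 2: -8 dB is 35 dB over -43 dB; at 2.5:1 that becomes 14 dB over, giving -29 dB.

-29 dB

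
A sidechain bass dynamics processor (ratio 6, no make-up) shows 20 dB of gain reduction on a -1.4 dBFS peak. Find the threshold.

Let T be the threshold. Output overshoot = (input overshoot)/R, so -21.4 − T = (-1.4 − T)/6.
6·(-21.4 − T) = -1.4 − T → 5·T = -128.4 − (-1.4) = -127.
T = -127/5 = -25.4 dBFS.

-25.4 dBFS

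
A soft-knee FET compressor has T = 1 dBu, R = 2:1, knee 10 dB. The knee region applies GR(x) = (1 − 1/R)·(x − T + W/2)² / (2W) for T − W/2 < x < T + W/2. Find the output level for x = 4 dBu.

2.4 dBu

x − T + W/2 = 4 − 1 + 5 = 8.
GR = (1 − 1/2) × 8² / 20 = 0.5 × 64 / 20 = 1.6 dB.
Output = 4 − 1.6 = 2.4 dBu.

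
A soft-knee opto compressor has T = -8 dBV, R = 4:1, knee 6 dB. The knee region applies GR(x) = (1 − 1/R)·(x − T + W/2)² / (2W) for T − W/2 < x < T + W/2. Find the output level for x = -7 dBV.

-8 dBV

x − T + W/2 = -7 − (-8) + 3 = 4.
GR = (1 − 1/4) × 4² / 12 = 0.75 × 16 / 12 = 1 dB.
Output = -7 − 1 = -8 dBV.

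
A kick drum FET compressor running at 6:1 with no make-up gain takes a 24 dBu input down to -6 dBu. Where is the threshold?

Input is 36 dB above T (since output overshoot × R = input overshoot: (-6 − T)·6 = 24 − T gives T = -12 dBu).
Check: -12 + (24 − (-12))/6 = -12 + 6 = -6 dBu. ✓

-12 dBu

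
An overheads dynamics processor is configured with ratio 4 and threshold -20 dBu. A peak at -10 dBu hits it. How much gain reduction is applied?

-10 dBu exceeds the threshold by 10 dB.
After 4:1 compression the overshoot becomes 10/4 = 2.5 dB.
So the signal is attenuated by 10 − 2.5 = 7.5 dB.

7.5 dB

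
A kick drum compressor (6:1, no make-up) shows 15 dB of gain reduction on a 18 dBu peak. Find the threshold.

0 dBu

Gain reduction = 18 − 3 = 15 dB; output overshoot = GR / (R − 1) = 15 / 5 = 3 dB.
Threshold = output − output overshoot = 3 − 3 = 0 dBu.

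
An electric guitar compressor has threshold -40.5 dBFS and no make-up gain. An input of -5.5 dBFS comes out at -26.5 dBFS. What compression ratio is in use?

2.5:1

Input overshoot = -5.5 − (-40.5) = 35 dB; output overshoot = -26.5 − (-40.5) = 14 dB.
Ratio = 35 / 14 = 2.5.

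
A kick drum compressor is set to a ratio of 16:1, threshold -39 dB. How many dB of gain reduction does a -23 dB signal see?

15 dB

Overshoot = -23 − (-39) = 16 dB.
A 16:1 ratio leaves 1 dB of that excess.
Gain reduction = 16 − 1 = 15 dB.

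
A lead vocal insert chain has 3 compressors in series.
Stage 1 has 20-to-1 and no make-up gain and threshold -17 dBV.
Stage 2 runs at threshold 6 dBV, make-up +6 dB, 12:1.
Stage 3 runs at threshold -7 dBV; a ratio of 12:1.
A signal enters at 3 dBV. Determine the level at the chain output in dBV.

-10 dBV

Stage 1: overshoot 20 dB → 20/20 = 1 dB → -16 dBV.
Stage 2: -16 dBV ≤ 6 dBV, so stage 2 doesn't engage; make-up brings it to -10 dBV.
Stage 3: -10 dBV is at or below the -7 dBV threshold — no compression; output -10 dBV.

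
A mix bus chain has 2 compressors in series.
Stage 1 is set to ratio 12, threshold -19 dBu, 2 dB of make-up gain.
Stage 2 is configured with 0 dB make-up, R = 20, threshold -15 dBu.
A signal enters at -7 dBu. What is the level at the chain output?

-16 dBu

Stage 1: 12 dB above -19 dBu, reduced 12:1 to 1 dB above → -18 dBu; +2 dB make-up → -16 dBu.
Stage 2: -16 dBu is at or below the -15 dBu threshold — no compression; output -16 dBu.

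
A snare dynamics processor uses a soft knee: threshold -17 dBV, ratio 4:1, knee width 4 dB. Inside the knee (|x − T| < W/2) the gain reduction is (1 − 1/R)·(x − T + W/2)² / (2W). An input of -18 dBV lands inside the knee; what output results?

x − T + W/2 = -18 − (-17) + 2 = 1.
GR = (1 − 1/4) × 1² / 8 = 0.75 × 1 / 8 = 0.09375 dB.
Output = -18 − 0.09375 = -18.09375 dBV.

-18.09375 dBV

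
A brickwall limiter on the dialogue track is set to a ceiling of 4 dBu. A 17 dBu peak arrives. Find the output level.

The limiter clamps the peak to its 4 dBu ceiling.

4 dBu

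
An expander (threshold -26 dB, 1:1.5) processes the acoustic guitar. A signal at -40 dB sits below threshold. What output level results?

-47 dB

Below threshold, a 1:1.5 expander applies gain = (1.5−1)×(T − x) of attenuation.
(1.5−1) × 14 = 7 dB, so output = -40 − 7 = -47 dB.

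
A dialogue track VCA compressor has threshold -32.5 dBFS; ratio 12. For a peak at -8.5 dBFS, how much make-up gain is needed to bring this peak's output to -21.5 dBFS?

9 dB

The peak compresses to -32.5 + 24/12 = -30.5 dBFS.
To reach -21.5 dBFS requires -21.5 − (-30.5) = 9 dB of make-up.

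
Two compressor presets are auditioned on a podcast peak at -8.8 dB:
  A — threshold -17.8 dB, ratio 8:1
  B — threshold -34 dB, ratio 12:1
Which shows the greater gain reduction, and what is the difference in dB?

A: overshoot 9 dB → output overshoot 1.125 dB → GR 7.875 dB.
B: overshoot 25.2 dB → output overshoot 2.1 dB → GR 23.1 dB.
B reduces 15.225 dB more.

B, by 15.225 dB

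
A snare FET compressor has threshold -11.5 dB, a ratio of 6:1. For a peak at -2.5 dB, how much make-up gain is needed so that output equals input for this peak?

7.5 dB

Overshoot 9 dB → 9/6 = 1.5 dB after compression, so the compressed level is -11.5 + 1.5 = -10 dB.
Make-up = target − compressed = -2.5 − (-10) = 7.5 dB.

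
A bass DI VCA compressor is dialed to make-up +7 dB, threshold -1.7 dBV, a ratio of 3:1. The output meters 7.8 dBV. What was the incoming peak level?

Before make-up, the level was 7.8 − 7 = 0.8 dBV.
The compressed level sits 0.8 − (-1.7) = 2.5 dB over threshold.
Before 3:1 compression the overshoot was 2.5 × 3 = 7.5 dB, so input = -1.7 + 7.5 = 5.8 dBV.

5.8 dBV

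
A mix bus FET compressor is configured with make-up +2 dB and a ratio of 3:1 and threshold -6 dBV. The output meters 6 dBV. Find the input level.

Stripping the +2 dB make-up gives 4 dBV at the gain stage.
Post-compression overshoot = 4 − (-6) = 10 dB.
Input overshoot = R × output overshoot = 30 dB → input = -6 + 30 = 24 dBV.

24 dBV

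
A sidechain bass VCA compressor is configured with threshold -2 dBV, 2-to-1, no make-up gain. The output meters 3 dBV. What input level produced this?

Post-compression overshoot = 3 − (-2) = 5 dB.
Input overshoot = R × output overshoot = 10 dB → input = -2 + 10 = 8 dBV.

8 dBV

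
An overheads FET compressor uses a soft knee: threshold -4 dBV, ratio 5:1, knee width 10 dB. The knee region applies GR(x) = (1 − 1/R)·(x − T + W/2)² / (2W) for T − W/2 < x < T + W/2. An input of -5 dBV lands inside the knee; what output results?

x − T + W/2 = -5 − (-4) + 5 = 4.
GR = (1 − 1/5) × 4² / 20 = 0.8 × 16 / 20 = 0.64 dB.
Output = -5 − 0.64 = -5.64 dBV.

-5.64 dBV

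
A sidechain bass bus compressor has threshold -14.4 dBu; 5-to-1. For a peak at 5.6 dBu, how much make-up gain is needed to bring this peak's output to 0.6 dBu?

11 dB

The peak compresses to -14.4 + 20/5 = -10.4 dBu.
To reach 0.6 dBu requires 0.6 − (-10.4) = 11 dB of make-up.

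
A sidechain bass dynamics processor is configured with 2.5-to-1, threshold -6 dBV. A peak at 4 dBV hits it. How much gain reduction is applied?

6 dB

4 dBV exceeds the threshold by 10 dB.
At 2.5:1, output sits 10/2.5 = 4 dB above threshold.
GR = overshoot in − overshoot out = 10 − 4 = 6 dB.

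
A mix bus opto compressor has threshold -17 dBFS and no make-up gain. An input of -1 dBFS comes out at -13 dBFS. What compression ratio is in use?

4:1

Input overshoot = -1 − (-17) = 16 dB; output overshoot = -13 − (-17) = 4 dB.
Ratio = 16 / 4 = 4.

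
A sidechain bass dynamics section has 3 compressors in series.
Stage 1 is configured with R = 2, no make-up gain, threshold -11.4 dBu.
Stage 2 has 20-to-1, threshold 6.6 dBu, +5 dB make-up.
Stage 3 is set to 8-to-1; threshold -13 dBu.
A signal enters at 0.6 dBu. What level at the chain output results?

-11.425 dBu

Stage 1: 0.6 dBu is 12 dB over -11.4 dBu; at 2:1 that becomes 6 dB over, giving -5.4 dBu.
Stage 2: -5.4 dBu is at or below the 6.6 dBu threshold — no compression; make-up brings it to -0.4 dBu.
Stage 3: 12.6 dB above -13 dBu, reduced 8:1 to 1.575 dB above → -11.425 dBu.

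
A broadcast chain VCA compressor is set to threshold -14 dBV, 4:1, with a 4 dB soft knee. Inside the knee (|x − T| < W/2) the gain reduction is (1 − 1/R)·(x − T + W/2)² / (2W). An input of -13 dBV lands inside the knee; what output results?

x − T + W/2 = -13 − (-14) + 2 = 3.
GR = (1 − 1/4) × 3² / 8 = 0.75 × 9 / 8 = 0.84375 dB.
Output = -13 − 0.84375 = -13.84375 dBV.

-13.84375 dBV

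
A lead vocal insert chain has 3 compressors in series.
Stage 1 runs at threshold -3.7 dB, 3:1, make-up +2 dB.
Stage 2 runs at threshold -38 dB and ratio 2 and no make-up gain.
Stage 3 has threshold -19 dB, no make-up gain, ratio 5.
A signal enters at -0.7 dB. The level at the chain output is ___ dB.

Stage 1: 3 dB above -3.7 dB, reduced 3:1 to 1 dB above → -2.7 dB; +2 dB make-up → -0.7 dB.
Stage 2: overshoot 37.3 dB → 37.3/2 = 18.65 dB → -19.35 dB.
Stage 3: below threshold (-19.35 ≤ -19); passes unchanged; output -19.35 dB.

-19.35 dB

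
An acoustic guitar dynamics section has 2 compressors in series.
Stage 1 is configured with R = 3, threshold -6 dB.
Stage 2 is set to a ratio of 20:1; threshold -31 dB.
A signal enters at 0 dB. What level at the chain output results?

-29.65 dB

Stage 1: 0 dB is 6 dB over -6 dB; at 3:1 that becomes 2 dB over, giving -4 dB.
Stage 2: 27 dB above -31 dB, reduced 20:1 to 1.35 dB above → -29.65 dB.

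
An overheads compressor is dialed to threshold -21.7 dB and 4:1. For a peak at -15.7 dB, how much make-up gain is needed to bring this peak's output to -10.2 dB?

10 dB

Without make-up, output = threshold + overshoot/4 = -21.7 + 1.5 = -20.2 dB.
Gap to target: 10 dB.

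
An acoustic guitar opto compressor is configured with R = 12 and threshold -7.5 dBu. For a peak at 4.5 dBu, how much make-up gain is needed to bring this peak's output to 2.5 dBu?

Overshoot 12 dB → 12/12 = 1 dB after compression, so the compressed level is -7.5 + 1 = -6.5 dBu.
Make-up = target − compressed = 2.5 − (-6.5) = 9 dB.

9 dB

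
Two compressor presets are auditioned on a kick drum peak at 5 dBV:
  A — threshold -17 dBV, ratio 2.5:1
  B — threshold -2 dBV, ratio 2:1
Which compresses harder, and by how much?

A: overshoot 22 dB → output overshoot 8.8 dB → GR 13.2 dB.
B: overshoot 7 dB → output overshoot 3.5 dB → GR 3.5 dB.
A applies 9.7 dB more gain reduction.

A, by 9.7 dB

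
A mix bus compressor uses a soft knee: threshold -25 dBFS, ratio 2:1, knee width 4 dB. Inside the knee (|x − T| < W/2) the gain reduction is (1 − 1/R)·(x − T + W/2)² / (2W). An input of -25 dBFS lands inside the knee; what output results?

x − T + W/2 = -25 − (-25) + 2 = 2.
GR = (1 − 1/2) × 2² / 8 = 0.5 × 4 / 8 = 0.25 dB.
Output = -25 − 0.25 = -25.25 dBFS.

-25.25 dBFS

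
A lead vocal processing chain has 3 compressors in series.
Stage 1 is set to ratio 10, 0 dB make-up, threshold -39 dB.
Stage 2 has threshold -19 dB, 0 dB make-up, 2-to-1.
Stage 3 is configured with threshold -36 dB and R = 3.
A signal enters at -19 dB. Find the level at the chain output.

Stage 1: -19 dB is 20 dB over -39 dB; at 10:1 that becomes 2 dB over, giving -37 dB.
Stage 2: -37 dB is at or below the -19 dB threshold — no compression; output -37 dB.
Stage 3: -37 dB ≤ -36 dB, so stage 3 doesn't engage; output -37 dB.

-37 dB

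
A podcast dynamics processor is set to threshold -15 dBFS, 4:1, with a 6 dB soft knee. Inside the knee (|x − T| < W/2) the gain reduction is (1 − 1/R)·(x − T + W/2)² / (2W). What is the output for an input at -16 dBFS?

x − T + W/2 = -16 − (-15) + 3 = 2.
GR = (1 − 1/4) × 2² / 12 = 0.75 × 4 / 12 = 0.25 dB.
Output = -16 − 0.25 = -16.25 dBFS.

-16.25 dBFS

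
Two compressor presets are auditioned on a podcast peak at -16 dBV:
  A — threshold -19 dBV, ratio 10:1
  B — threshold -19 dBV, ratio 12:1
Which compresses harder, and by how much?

B, by 0.05 dB

A: overshoot 3 dB → output overshoot 0.3 dB → GR 2.7 dB.
B: overshoot 3 dB → output overshoot 0.25 dB → GR 2.75 dB.
Difference: 0.05 dB in favour of B.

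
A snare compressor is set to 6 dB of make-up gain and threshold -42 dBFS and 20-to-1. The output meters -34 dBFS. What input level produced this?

Stripping the +6 dB make-up gives -40 dBFS at the gain stage.
Post-compression overshoot = -40 − (-42) = 2 dB.
Undo the ratio: input overshoot = 2 × 20 = 40 dB, giving input = -2 dBFS.

-2 dBFS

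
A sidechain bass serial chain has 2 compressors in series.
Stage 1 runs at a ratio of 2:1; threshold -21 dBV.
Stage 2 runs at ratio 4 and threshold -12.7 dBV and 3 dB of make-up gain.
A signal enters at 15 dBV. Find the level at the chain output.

-7.275 dBV

Stage 1: overshoot 36 dB → 36/2 = 18 dB → -3 dBV.
Stage 2: overshoot 9.7 dB → 9.7/4 = 2.425 dB → -10.275 dBV; +3 dB make-up → -7.275 dBV.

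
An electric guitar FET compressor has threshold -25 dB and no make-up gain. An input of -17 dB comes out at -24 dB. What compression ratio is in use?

Input overshoot = -17 − (-25) = 8 dB; output overshoot = -24 − (-25) = 1 dB.
Ratio = 8 / 1 = 8.

8:1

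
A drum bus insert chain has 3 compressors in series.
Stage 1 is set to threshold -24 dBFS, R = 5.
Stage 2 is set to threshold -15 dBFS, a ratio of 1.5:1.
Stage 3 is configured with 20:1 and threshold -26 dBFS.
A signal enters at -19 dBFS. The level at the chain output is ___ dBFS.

Stage 1: overshoot 5 dB → 5/5 = 1 dB → -23 dBFS.
Stage 2: below threshold (-23 ≤ -15); passes unchanged; output -23 dBFS.
Stage 3: 3 dB above -26 dBFS, reduced 20:1 to 0.15 dB above → -25.85 dBFS.

-25.85 dBFS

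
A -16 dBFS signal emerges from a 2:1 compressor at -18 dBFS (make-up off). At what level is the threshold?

-20 dBFS

Input is 4 dB above T (since output overshoot × R = input overshoot: (-18 − T)·2 = -16 − T gives T = -20 dBFS).
Check: -20 + (-16 − (-20))/2 = -20 + 2 = -18 dBFS. ✓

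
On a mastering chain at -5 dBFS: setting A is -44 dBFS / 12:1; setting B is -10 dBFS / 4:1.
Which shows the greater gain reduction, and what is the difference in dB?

A, by 32 dB

A: GR = 39 − 39/12 = 35.75 dB.
B: GR = 5 − 5/4 = 3.75 dB.
A applies 32 dB more gain reduction.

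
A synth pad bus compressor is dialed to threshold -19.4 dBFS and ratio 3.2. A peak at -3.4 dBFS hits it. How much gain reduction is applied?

11 dB

-3.4 dBFS exceeds the threshold by 16 dB.
After 3.2:1 compression the overshoot becomes 16/3.2 = 5 dB.
Gain reduction = 16 − 5 = 11 dB.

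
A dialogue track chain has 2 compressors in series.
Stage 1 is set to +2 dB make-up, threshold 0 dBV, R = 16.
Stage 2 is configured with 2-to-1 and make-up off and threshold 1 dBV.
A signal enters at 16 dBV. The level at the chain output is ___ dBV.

2 dBV

Stage 1: overshoot 16 dB → 16/16 = 1 dB → 1 dBV; +2 dB make-up → 3 dBV.
Stage 2: 3 dBV is 2 dB over 1 dBV; at 2:1 that becomes 1 dB over, giving 2 dBV.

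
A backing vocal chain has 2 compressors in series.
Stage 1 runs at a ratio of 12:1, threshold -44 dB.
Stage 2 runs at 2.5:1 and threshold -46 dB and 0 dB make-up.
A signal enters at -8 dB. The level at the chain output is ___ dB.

-44 dB

Stage 1: overshoot 36 dB → 36/12 = 3 dB → -41 dB.
Stage 2: -41 dB is 5 dB over -46 dB; at 2.5:1 that becomes 2 dB over, giving -44 dB.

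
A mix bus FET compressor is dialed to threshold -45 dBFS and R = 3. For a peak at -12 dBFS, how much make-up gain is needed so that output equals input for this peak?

The peak compresses to -45 + 33/3 = -34 dBFS.
To reach -12 dBFS requires -12 − (-34) = 22 dB of make-up.

22 dB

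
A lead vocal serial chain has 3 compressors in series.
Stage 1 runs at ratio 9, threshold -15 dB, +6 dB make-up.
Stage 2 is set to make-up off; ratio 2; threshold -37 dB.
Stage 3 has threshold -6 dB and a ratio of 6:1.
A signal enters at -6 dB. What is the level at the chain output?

Stage 1: 9 dB above -15 dB, reduced 9:1 to 1 dB above → -14 dB; +6 dB make-up → -8 dB.
Stage 2: 29 dB above -37 dB, reduced 2:1 to 14.5 dB above → -22.5 dB.
Stage 3: -22.5 dB ≤ -6 dB, so stage 3 doesn't engage; output -22.5 dB.

-22.5 dB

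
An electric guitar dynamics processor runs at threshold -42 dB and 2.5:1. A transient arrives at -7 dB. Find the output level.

Overshoot: -7 − (-42) = 35 dB.
At 2.5:1 the overshoot is divided by 2.5, leaving 14 dB above threshold.
So the level is -42 + 14 = -28 dB.

-28 dB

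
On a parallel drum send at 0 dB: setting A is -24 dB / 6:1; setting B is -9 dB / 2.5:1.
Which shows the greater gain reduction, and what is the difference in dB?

A, by 14.6 dB

A: 24 dB over, compressed to 4 dB over, so 20 dB of GR.
B: 9 dB over, compressed to 3.6 dB over, so 5.4 dB of GR.
A applies 14.6 dB more gain reduction.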